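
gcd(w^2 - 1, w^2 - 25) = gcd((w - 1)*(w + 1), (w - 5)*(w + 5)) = 1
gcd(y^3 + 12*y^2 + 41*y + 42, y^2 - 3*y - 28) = 1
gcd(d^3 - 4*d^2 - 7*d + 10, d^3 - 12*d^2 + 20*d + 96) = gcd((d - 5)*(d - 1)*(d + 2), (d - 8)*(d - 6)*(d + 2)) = d + 2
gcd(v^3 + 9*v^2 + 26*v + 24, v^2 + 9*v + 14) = v + 2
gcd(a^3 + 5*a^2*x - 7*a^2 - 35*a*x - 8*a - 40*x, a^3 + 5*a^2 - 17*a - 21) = a + 1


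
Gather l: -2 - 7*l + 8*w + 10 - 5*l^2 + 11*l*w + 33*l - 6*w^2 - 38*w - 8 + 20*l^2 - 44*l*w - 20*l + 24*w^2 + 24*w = 15*l^2 + l*(6 - 33*w) + 18*w^2 - 6*w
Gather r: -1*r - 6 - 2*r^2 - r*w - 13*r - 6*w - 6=-2*r^2 + r*(-w - 14) - 6*w - 12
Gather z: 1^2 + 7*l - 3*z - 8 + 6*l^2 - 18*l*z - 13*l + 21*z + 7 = 6*l^2 - 6*l + z*(18 - 18*l)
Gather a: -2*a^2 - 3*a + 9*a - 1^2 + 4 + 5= -2*a^2 + 6*a + 8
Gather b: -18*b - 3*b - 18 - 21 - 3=-21*b - 42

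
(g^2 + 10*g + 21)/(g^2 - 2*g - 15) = (g + 7)/(g - 5)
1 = 1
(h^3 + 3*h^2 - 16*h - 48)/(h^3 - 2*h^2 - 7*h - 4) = (h^2 + 7*h + 12)/(h^2 + 2*h + 1)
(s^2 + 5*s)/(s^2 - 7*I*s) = (s + 5)/(s - 7*I)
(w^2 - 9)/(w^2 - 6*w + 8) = (w^2 - 9)/(w^2 - 6*w + 8)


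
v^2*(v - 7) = v^3 - 7*v^2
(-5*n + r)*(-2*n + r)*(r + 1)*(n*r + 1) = 10*n^3*r^2 + 10*n^3*r - 7*n^2*r^3 - 7*n^2*r^2 + 10*n^2*r + 10*n^2 + n*r^4 + n*r^3 - 7*n*r^2 - 7*n*r + r^3 + r^2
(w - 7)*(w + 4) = w^2 - 3*w - 28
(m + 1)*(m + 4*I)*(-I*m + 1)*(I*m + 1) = m^4 + m^3 + 4*I*m^3 + m^2 + 4*I*m^2 + m + 4*I*m + 4*I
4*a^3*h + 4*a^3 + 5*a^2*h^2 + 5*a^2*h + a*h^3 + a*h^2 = (a + h)*(4*a + h)*(a*h + a)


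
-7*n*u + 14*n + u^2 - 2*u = (-7*n + u)*(u - 2)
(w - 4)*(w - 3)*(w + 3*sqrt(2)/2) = w^3 - 7*w^2 + 3*sqrt(2)*w^2/2 - 21*sqrt(2)*w/2 + 12*w + 18*sqrt(2)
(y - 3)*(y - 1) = y^2 - 4*y + 3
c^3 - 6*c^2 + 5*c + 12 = (c - 4)*(c - 3)*(c + 1)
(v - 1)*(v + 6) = v^2 + 5*v - 6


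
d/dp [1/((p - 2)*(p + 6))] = 2*(-p - 2)/(p^4 + 8*p^3 - 8*p^2 - 96*p + 144)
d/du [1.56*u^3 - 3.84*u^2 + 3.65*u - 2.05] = 4.68*u^2 - 7.68*u + 3.65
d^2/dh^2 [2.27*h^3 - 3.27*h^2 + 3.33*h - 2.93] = 13.62*h - 6.54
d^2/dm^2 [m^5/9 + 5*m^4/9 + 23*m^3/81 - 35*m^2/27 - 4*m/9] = 20*m^3/9 + 20*m^2/3 + 46*m/27 - 70/27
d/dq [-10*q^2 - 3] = -20*q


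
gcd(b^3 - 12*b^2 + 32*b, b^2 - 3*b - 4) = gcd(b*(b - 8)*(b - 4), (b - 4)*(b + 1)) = b - 4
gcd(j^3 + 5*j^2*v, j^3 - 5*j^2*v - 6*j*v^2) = j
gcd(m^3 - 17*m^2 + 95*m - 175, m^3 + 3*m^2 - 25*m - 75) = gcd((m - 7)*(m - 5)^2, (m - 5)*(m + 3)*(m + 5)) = m - 5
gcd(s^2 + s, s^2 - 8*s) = s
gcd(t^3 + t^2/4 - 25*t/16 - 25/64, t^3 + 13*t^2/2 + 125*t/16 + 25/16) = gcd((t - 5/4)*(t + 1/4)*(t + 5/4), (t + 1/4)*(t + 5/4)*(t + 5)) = t^2 + 3*t/2 + 5/16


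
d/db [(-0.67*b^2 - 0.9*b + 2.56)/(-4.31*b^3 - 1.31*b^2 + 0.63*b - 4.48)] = (-2.8877*b^4 - 7.758*b^3 + 31.4997*b^2 + 12.7104*b + 2.4192)/(18.5761*b^6 + 11.2922*b^5 - 3.7145*b^4 + 36.967*b^3 + 12.1345*b^2 - 5.6448*b + 20.0704)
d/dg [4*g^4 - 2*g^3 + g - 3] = 16*g^3 - 6*g^2 + 1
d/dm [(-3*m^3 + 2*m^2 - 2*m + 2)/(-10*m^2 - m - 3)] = (30*m^4 + 6*m^3 + 5*m^2 + 28*m + 8)/(100*m^4 + 20*m^3 + 61*m^2 + 6*m + 9)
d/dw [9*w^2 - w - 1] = 18*w - 1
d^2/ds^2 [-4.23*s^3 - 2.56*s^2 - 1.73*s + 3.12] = -25.38*s - 5.12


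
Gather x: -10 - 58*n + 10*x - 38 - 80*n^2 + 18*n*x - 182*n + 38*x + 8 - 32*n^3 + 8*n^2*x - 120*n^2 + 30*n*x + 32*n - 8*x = -32*n^3 - 200*n^2 - 208*n + x*(8*n^2 + 48*n + 40) - 40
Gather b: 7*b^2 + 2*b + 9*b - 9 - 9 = 7*b^2 + 11*b - 18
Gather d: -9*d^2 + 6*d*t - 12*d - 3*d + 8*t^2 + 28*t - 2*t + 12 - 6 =-9*d^2 + d*(6*t - 15) + 8*t^2 + 26*t + 6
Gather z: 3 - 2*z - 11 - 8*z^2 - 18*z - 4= -8*z^2 - 20*z - 12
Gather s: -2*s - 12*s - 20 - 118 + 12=-14*s - 126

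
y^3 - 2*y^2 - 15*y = y*(y - 5)*(y + 3)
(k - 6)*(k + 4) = k^2 - 2*k - 24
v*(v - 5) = v^2 - 5*v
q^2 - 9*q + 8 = (q - 8)*(q - 1)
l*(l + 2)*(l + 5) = l^3 + 7*l^2 + 10*l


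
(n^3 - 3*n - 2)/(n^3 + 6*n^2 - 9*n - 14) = (n + 1)/(n + 7)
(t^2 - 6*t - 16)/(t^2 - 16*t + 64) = (t + 2)/(t - 8)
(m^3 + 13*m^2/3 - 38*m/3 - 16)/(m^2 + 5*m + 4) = (m^2 + 10*m/3 - 16)/(m + 4)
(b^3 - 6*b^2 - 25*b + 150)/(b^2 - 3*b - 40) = (b^2 - 11*b + 30)/(b - 8)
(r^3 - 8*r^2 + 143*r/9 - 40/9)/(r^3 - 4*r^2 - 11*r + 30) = (r^2 - 3*r + 8/9)/(r^2 + r - 6)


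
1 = 1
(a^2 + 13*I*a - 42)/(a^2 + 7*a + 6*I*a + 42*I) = (a + 7*I)/(a + 7)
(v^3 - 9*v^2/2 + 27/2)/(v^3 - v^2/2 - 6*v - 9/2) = (v - 3)/(v + 1)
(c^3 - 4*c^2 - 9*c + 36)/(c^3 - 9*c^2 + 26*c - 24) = (c + 3)/(c - 2)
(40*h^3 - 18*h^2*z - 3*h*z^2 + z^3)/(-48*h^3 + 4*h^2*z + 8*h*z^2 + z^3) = (-5*h + z)/(6*h + z)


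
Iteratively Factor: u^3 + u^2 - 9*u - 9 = (u + 1)*(u^2 - 9) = (u + 1)*(u + 3)*(u - 3)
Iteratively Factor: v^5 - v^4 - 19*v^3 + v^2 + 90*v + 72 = (v + 1)*(v^4 - 2*v^3 - 17*v^2 + 18*v + 72) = (v - 4)*(v + 1)*(v^3 + 2*v^2 - 9*v - 18) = (v - 4)*(v + 1)*(v + 2)*(v^2 - 9) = (v - 4)*(v - 3)*(v + 1)*(v + 2)*(v + 3)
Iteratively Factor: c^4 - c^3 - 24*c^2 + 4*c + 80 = (c - 5)*(c^3 + 4*c^2 - 4*c - 16) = (c - 5)*(c + 4)*(c^2 - 4) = (c - 5)*(c - 2)*(c + 4)*(c + 2)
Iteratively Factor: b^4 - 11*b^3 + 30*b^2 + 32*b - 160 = (b + 2)*(b^3 - 13*b^2 + 56*b - 80) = (b - 5)*(b + 2)*(b^2 - 8*b + 16) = (b - 5)*(b - 4)*(b + 2)*(b - 4)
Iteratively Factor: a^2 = (a)*(a)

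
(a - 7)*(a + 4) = a^2 - 3*a - 28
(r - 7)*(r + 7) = r^2 - 49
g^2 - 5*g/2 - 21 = (g - 6)*(g + 7/2)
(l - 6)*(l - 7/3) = l^2 - 25*l/3 + 14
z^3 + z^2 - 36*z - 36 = (z - 6)*(z + 1)*(z + 6)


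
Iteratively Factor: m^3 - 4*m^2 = (m - 4)*(m^2) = m*(m - 4)*(m)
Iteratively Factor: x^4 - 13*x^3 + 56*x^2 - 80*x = (x - 4)*(x^3 - 9*x^2 + 20*x) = (x - 4)^2*(x^2 - 5*x) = (x - 5)*(x - 4)^2*(x)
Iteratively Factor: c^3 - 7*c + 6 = (c + 3)*(c^2 - 3*c + 2) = (c - 1)*(c + 3)*(c - 2)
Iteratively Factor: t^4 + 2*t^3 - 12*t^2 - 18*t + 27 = (t + 3)*(t^3 - t^2 - 9*t + 9) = (t - 3)*(t + 3)*(t^2 + 2*t - 3) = (t - 3)*(t - 1)*(t + 3)*(t + 3)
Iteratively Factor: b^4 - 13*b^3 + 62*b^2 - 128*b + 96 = (b - 4)*(b^3 - 9*b^2 + 26*b - 24) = (b - 4)^2*(b^2 - 5*b + 6) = (b - 4)^2*(b - 2)*(b - 3)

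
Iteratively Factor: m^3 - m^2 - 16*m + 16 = (m - 1)*(m^2 - 16) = (m - 4)*(m - 1)*(m + 4)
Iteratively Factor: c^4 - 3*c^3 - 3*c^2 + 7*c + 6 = (c - 2)*(c^3 - c^2 - 5*c - 3) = (c - 2)*(c + 1)*(c^2 - 2*c - 3) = (c - 3)*(c - 2)*(c + 1)*(c + 1)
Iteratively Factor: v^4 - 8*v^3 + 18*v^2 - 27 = (v + 1)*(v^3 - 9*v^2 + 27*v - 27) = (v - 3)*(v + 1)*(v^2 - 6*v + 9) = (v - 3)^2*(v + 1)*(v - 3)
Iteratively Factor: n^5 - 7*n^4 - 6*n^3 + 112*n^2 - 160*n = (n)*(n^4 - 7*n^3 - 6*n^2 + 112*n - 160) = n*(n - 2)*(n^3 - 5*n^2 - 16*n + 80) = n*(n - 4)*(n - 2)*(n^2 - n - 20) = n*(n - 4)*(n - 2)*(n + 4)*(n - 5)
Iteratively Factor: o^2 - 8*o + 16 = (o - 4)*(o - 4)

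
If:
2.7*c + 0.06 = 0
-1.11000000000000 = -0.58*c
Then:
No Solution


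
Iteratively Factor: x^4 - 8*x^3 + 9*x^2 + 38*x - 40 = (x - 4)*(x^3 - 4*x^2 - 7*x + 10) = (x - 5)*(x - 4)*(x^2 + x - 2) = (x - 5)*(x - 4)*(x + 2)*(x - 1)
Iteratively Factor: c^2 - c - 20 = (c + 4)*(c - 5)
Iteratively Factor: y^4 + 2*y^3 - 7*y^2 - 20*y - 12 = (y + 2)*(y^3 - 7*y - 6) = (y - 3)*(y + 2)*(y^2 + 3*y + 2) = (y - 3)*(y + 2)^2*(y + 1)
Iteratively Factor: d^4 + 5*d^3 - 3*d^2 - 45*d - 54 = (d - 3)*(d^3 + 8*d^2 + 21*d + 18) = (d - 3)*(d + 3)*(d^2 + 5*d + 6) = (d - 3)*(d + 3)^2*(d + 2)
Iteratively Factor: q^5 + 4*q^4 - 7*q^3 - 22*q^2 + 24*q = (q + 4)*(q^4 - 7*q^2 + 6*q) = q*(q + 4)*(q^3 - 7*q + 6) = q*(q - 1)*(q + 4)*(q^2 + q - 6) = q*(q - 2)*(q - 1)*(q + 4)*(q + 3)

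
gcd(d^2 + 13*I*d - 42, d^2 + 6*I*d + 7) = d + 7*I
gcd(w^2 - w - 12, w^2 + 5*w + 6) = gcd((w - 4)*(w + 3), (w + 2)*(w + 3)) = w + 3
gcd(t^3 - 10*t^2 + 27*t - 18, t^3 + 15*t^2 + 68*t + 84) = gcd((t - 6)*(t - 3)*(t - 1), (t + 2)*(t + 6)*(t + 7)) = 1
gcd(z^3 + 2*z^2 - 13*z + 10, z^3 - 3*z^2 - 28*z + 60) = z^2 + 3*z - 10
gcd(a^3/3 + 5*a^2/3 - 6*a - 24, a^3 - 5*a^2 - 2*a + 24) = a - 4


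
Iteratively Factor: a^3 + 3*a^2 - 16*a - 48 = (a + 4)*(a^2 - a - 12) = (a - 4)*(a + 4)*(a + 3)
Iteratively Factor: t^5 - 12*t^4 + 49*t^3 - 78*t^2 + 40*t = (t - 5)*(t^4 - 7*t^3 + 14*t^2 - 8*t) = (t - 5)*(t - 4)*(t^3 - 3*t^2 + 2*t) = (t - 5)*(t - 4)*(t - 1)*(t^2 - 2*t) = t*(t - 5)*(t - 4)*(t - 1)*(t - 2)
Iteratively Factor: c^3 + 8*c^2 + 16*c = (c)*(c^2 + 8*c + 16) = c*(c + 4)*(c + 4)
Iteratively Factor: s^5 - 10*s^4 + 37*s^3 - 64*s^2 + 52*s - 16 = (s - 4)*(s^4 - 6*s^3 + 13*s^2 - 12*s + 4) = (s - 4)*(s - 2)*(s^3 - 4*s^2 + 5*s - 2) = (s - 4)*(s - 2)^2*(s^2 - 2*s + 1) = (s - 4)*(s - 2)^2*(s - 1)*(s - 1)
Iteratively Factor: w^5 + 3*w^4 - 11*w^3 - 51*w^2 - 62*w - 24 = (w + 2)*(w^4 + w^3 - 13*w^2 - 25*w - 12) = (w + 1)*(w + 2)*(w^3 - 13*w - 12) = (w - 4)*(w + 1)*(w + 2)*(w^2 + 4*w + 3) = (w - 4)*(w + 1)*(w + 2)*(w + 3)*(w + 1)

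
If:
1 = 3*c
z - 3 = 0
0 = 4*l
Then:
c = 1/3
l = 0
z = 3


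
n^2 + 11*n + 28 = (n + 4)*(n + 7)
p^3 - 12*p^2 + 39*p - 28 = (p - 7)*(p - 4)*(p - 1)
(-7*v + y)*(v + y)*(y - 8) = -7*v^2*y + 56*v^2 - 6*v*y^2 + 48*v*y + y^3 - 8*y^2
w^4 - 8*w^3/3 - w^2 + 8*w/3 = w*(w - 8/3)*(w - 1)*(w + 1)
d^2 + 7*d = d*(d + 7)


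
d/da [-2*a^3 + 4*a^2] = 2*a*(4 - 3*a)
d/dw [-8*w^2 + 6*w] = 6 - 16*w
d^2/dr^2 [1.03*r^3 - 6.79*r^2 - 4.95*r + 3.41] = 6.18*r - 13.58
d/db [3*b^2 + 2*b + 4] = 6*b + 2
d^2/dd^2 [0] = 0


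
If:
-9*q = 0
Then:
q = 0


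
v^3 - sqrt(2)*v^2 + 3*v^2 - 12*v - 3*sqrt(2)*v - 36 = (v + 3)*(v - 3*sqrt(2))*(v + 2*sqrt(2))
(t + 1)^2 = t^2 + 2*t + 1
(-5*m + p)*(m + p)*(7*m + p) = -35*m^3 - 33*m^2*p + 3*m*p^2 + p^3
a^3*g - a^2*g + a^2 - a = a*(a - 1)*(a*g + 1)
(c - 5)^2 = c^2 - 10*c + 25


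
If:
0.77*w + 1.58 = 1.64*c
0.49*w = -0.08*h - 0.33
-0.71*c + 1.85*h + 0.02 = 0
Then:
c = 0.63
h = 0.23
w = -0.71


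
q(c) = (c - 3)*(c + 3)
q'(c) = 2*c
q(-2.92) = -0.47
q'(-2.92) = -5.84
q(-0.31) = -8.90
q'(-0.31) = -0.62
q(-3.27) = 1.69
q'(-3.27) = -6.54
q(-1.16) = -7.65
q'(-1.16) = -2.32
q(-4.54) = 11.61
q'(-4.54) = -9.08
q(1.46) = -6.87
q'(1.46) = 2.92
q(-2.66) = -1.92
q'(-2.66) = -5.32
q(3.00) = 0.00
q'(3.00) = 6.00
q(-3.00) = 0.00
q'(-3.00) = -6.00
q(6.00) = 27.00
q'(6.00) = 12.00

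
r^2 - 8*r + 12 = (r - 6)*(r - 2)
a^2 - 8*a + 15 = (a - 5)*(a - 3)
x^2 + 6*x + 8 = (x + 2)*(x + 4)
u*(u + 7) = u^2 + 7*u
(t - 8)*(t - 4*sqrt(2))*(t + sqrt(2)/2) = t^3 - 8*t^2 - 7*sqrt(2)*t^2/2 - 4*t + 28*sqrt(2)*t + 32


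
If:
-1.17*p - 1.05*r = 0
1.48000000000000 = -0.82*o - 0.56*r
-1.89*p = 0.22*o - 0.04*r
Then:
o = -1.66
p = 0.19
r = -0.21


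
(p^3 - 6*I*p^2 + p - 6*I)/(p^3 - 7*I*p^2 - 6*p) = (p + I)/p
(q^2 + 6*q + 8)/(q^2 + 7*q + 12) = (q + 2)/(q + 3)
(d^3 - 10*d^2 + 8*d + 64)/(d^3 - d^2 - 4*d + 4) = (d^2 - 12*d + 32)/(d^2 - 3*d + 2)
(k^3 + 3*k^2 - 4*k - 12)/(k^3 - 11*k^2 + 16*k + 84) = (k^2 + k - 6)/(k^2 - 13*k + 42)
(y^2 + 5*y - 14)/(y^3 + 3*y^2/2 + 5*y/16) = 16*(y^2 + 5*y - 14)/(y*(16*y^2 + 24*y + 5))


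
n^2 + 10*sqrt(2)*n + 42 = (n + 3*sqrt(2))*(n + 7*sqrt(2))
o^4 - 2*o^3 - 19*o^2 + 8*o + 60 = (o - 5)*(o - 2)*(o + 2)*(o + 3)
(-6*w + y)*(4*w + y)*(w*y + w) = -24*w^3*y - 24*w^3 - 2*w^2*y^2 - 2*w^2*y + w*y^3 + w*y^2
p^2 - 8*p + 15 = (p - 5)*(p - 3)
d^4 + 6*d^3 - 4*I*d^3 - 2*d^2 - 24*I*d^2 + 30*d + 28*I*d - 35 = (d - 1)*(d + 7)*(d - 5*I)*(d + I)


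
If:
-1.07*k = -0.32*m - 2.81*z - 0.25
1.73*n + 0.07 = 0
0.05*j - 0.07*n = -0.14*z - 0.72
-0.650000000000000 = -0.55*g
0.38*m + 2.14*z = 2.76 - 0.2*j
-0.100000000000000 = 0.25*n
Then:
No Solution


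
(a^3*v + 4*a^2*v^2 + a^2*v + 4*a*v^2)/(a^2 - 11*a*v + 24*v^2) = a*v*(a^2 + 4*a*v + a + 4*v)/(a^2 - 11*a*v + 24*v^2)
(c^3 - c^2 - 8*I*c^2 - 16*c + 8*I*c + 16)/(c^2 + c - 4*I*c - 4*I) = (c^2 - c*(1 + 4*I) + 4*I)/(c + 1)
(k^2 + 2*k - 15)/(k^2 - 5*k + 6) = (k + 5)/(k - 2)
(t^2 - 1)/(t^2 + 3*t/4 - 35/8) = 8*(t^2 - 1)/(8*t^2 + 6*t - 35)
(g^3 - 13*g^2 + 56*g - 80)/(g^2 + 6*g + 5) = (g^3 - 13*g^2 + 56*g - 80)/(g^2 + 6*g + 5)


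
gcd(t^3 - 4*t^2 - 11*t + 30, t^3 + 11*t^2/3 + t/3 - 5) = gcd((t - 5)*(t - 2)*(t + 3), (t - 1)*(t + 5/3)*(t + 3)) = t + 3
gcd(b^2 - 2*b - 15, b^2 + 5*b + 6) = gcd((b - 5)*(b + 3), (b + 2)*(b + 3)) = b + 3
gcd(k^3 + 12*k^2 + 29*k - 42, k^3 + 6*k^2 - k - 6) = k^2 + 5*k - 6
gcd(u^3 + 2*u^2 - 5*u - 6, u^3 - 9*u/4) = 1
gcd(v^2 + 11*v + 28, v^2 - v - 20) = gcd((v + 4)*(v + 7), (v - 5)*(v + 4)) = v + 4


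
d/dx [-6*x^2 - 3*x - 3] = -12*x - 3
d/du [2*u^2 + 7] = 4*u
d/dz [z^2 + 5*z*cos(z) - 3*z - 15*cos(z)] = -5*z*sin(z) + 2*z + 15*sin(z) + 5*cos(z) - 3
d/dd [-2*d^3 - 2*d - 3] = -6*d^2 - 2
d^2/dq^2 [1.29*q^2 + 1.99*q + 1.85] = 2.58000000000000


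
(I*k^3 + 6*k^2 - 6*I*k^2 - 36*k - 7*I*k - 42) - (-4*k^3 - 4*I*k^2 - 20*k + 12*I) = 4*k^3 + I*k^3 + 6*k^2 - 2*I*k^2 - 16*k - 7*I*k - 42 - 12*I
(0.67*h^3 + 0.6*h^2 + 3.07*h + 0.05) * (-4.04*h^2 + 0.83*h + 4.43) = -2.7068*h^5 - 1.8679*h^4 - 8.9367*h^3 + 5.0041*h^2 + 13.6416*h + 0.2215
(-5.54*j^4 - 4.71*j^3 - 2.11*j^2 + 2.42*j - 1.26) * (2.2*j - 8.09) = -12.188*j^5 + 34.4566*j^4 + 33.4619*j^3 + 22.3939*j^2 - 22.3498*j + 10.1934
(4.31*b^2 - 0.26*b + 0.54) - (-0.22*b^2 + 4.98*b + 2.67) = 4.53*b^2 - 5.24*b - 2.13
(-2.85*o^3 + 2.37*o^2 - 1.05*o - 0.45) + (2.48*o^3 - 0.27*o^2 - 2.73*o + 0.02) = -0.37*o^3 + 2.1*o^2 - 3.78*o - 0.43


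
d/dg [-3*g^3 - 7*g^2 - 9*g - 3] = -9*g^2 - 14*g - 9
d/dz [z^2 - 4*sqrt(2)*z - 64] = 2*z - 4*sqrt(2)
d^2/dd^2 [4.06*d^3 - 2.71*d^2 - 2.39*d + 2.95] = 24.36*d - 5.42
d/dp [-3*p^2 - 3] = -6*p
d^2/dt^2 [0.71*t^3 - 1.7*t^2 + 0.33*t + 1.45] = 4.26*t - 3.4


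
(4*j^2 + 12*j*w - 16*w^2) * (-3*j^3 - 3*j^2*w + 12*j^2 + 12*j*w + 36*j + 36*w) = -12*j^5 - 48*j^4*w + 48*j^4 + 12*j^3*w^2 + 192*j^3*w + 144*j^3 + 48*j^2*w^3 - 48*j^2*w^2 + 576*j^2*w - 192*j*w^3 - 144*j*w^2 - 576*w^3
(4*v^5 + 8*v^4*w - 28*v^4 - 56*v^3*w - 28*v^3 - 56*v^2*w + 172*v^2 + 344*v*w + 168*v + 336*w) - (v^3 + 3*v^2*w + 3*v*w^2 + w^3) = 4*v^5 + 8*v^4*w - 28*v^4 - 56*v^3*w - 29*v^3 - 59*v^2*w + 172*v^2 - 3*v*w^2 + 344*v*w + 168*v - w^3 + 336*w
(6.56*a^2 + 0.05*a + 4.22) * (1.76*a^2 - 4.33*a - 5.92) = 11.5456*a^4 - 28.3168*a^3 - 31.6245*a^2 - 18.5686*a - 24.9824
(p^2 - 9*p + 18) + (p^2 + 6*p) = 2*p^2 - 3*p + 18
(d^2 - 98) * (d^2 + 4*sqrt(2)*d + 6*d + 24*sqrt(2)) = d^4 + 4*sqrt(2)*d^3 + 6*d^3 - 98*d^2 + 24*sqrt(2)*d^2 - 588*d - 392*sqrt(2)*d - 2352*sqrt(2)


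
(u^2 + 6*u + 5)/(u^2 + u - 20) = (u + 1)/(u - 4)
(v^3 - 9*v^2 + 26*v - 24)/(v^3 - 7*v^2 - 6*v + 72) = (v^2 - 5*v + 6)/(v^2 - 3*v - 18)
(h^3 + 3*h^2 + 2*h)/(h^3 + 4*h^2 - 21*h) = (h^2 + 3*h + 2)/(h^2 + 4*h - 21)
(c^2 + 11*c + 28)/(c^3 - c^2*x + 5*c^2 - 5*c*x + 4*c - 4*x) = (-c - 7)/(-c^2 + c*x - c + x)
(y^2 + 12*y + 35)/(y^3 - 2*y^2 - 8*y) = (y^2 + 12*y + 35)/(y*(y^2 - 2*y - 8))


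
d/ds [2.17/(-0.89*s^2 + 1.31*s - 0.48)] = (3.8626*s - 2.8427)/(0.89*s^2 - 1.31*s + 0.48)^2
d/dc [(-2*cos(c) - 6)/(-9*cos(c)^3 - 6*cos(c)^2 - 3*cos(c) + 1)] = 32*(18*cos(c)^3 + 87*cos(c)^2 + 36*cos(c) + 10)*sin(c)/(-24*sin(c)^2 + 39*cos(c) + 9*cos(3*c) + 20)^2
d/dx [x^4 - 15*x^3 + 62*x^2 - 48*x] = 4*x^3 - 45*x^2 + 124*x - 48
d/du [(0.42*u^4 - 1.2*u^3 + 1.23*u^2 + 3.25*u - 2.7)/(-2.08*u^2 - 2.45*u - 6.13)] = (-1.7472*u^5 - 0.591000000000001*u^4 - 4.4184*u^3 + 25.8145*u^2 - 26.3118*u - 26.5375)/(4.3264*u^4 + 10.192*u^3 + 31.5033*u^2 + 30.037*u + 37.5769)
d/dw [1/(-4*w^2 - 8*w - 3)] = 8*(w + 1)/(4*w^2 + 8*w + 3)^2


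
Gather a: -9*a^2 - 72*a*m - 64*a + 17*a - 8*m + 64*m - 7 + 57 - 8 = -9*a^2 + a*(-72*m - 47) + 56*m + 42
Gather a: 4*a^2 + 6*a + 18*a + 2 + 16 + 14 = 4*a^2 + 24*a + 32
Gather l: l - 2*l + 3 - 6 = -l - 3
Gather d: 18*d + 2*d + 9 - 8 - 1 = 20*d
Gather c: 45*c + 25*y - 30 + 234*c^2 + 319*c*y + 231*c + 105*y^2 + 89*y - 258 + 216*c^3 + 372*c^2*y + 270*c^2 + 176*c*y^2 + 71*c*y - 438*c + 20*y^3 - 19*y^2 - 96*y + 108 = 216*c^3 + c^2*(372*y + 504) + c*(176*y^2 + 390*y - 162) + 20*y^3 + 86*y^2 + 18*y - 180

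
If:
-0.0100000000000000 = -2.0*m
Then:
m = 0.00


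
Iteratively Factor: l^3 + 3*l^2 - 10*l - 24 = (l + 4)*(l^2 - l - 6) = (l - 3)*(l + 4)*(l + 2)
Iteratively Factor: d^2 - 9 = (d + 3)*(d - 3)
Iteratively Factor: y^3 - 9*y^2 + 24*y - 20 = (y - 2)*(y^2 - 7*y + 10) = (y - 5)*(y - 2)*(y - 2)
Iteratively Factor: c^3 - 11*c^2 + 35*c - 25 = (c - 5)*(c^2 - 6*c + 5) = (c - 5)^2*(c - 1)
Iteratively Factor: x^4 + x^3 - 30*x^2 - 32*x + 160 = (x + 4)*(x^3 - 3*x^2 - 18*x + 40) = (x - 2)*(x + 4)*(x^2 - x - 20) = (x - 5)*(x - 2)*(x + 4)*(x + 4)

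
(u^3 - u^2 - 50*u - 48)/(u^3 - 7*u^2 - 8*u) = (u + 6)/u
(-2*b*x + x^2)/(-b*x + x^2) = (2*b - x)/(b - x)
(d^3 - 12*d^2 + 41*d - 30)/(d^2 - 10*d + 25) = (d^2 - 7*d + 6)/(d - 5)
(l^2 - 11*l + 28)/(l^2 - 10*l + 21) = (l - 4)/(l - 3)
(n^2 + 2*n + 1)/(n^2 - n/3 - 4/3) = 3*(n + 1)/(3*n - 4)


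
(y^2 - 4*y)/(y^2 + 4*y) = (y - 4)/(y + 4)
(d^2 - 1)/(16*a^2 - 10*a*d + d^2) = (d^2 - 1)/(16*a^2 - 10*a*d + d^2)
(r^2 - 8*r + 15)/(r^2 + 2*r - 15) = (r - 5)/(r + 5)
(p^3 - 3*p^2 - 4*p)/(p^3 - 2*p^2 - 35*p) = (-p^2 + 3*p + 4)/(-p^2 + 2*p + 35)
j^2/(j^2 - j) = j/(j - 1)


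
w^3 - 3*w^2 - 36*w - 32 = (w - 8)*(w + 1)*(w + 4)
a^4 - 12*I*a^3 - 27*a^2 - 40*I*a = a*(a - 8*I)*(a - 5*I)*(a + I)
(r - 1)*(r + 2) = r^2 + r - 2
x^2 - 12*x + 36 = (x - 6)^2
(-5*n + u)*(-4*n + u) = 20*n^2 - 9*n*u + u^2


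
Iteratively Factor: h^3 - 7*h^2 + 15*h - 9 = (h - 3)*(h^2 - 4*h + 3) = (h - 3)*(h - 1)*(h - 3)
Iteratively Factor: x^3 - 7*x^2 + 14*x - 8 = (x - 2)*(x^2 - 5*x + 4) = (x - 4)*(x - 2)*(x - 1)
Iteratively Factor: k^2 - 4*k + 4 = (k - 2)*(k - 2)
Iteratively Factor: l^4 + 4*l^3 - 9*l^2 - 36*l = (l + 3)*(l^3 + l^2 - 12*l) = (l + 3)*(l + 4)*(l^2 - 3*l) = l*(l + 3)*(l + 4)*(l - 3)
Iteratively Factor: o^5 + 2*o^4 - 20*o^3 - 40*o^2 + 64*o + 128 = (o - 2)*(o^4 + 4*o^3 - 12*o^2 - 64*o - 64) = (o - 4)*(o - 2)*(o^3 + 8*o^2 + 20*o + 16) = (o - 4)*(o - 2)*(o + 2)*(o^2 + 6*o + 8) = (o - 4)*(o - 2)*(o + 2)^2*(o + 4)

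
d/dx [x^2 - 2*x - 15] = 2*x - 2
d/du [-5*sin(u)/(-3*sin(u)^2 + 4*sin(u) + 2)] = 5*(3*cos(u)^2 - 5)*cos(u)/(3*sin(u)^2 - 4*sin(u) - 2)^2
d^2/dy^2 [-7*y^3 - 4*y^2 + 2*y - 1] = -42*y - 8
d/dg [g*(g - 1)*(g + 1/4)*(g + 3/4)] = 4*g^3 - 13*g/8 - 3/16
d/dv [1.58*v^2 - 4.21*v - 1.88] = 3.16*v - 4.21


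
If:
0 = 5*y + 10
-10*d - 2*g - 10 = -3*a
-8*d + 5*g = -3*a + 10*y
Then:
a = -11*g - 140/3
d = -7*g/2 - 15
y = -2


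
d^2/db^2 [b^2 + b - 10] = 2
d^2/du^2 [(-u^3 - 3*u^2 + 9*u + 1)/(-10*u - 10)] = (u^3 + 3*u^2 + 3*u + 11)/(5*(u^3 + 3*u^2 + 3*u + 1))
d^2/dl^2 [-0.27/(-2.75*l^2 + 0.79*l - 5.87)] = (-4.08375*l^2 + 1.17315*l + 0.27*(5.5*l - 0.79)*(11.0*l - 1.58) - 8.71695)/(2.75*l^2 - 0.79*l + 5.87)^3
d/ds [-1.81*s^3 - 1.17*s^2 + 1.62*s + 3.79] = -5.43*s^2 - 2.34*s + 1.62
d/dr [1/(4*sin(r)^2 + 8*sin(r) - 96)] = -(sin(r) + 1)*cos(r)/(2*(sin(r)^2 + 2*sin(r) - 24)^2)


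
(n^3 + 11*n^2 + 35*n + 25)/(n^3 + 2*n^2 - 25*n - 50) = (n^2 + 6*n + 5)/(n^2 - 3*n - 10)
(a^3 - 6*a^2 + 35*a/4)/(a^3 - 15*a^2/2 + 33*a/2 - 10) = a*(2*a - 7)/(2*(a^2 - 5*a + 4))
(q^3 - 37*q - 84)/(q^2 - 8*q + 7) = (q^2 + 7*q + 12)/(q - 1)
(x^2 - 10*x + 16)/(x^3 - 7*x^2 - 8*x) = (x - 2)/(x*(x + 1))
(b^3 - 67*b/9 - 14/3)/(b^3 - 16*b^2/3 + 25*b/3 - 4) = (9*b^2 + 27*b + 14)/(3*(3*b^2 - 7*b + 4))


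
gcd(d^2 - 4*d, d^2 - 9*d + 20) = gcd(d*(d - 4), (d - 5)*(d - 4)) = d - 4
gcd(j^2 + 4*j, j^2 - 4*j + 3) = 1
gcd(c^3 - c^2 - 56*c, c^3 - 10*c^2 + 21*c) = c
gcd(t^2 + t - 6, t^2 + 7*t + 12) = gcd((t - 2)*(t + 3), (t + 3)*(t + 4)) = t + 3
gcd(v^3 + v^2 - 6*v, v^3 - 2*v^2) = v^2 - 2*v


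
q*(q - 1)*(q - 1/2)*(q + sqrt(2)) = q^4 - 3*q^3/2 + sqrt(2)*q^3 - 3*sqrt(2)*q^2/2 + q^2/2 + sqrt(2)*q/2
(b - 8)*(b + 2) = b^2 - 6*b - 16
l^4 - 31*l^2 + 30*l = l*(l - 5)*(l - 1)*(l + 6)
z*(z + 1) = z^2 + z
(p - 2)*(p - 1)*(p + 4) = p^3 + p^2 - 10*p + 8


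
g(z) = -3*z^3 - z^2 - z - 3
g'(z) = -9*z^2 - 2*z - 1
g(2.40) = -52.63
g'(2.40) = -57.64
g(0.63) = -4.78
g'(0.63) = -5.83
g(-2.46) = 38.07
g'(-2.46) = -50.54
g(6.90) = -1043.04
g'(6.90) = -443.29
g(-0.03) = -2.97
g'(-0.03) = -0.95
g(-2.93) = 66.81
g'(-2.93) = -72.40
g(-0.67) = -1.88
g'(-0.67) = -3.70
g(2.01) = -33.41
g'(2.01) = -41.38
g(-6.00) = 615.00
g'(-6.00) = -313.00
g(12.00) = -5343.00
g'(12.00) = -1321.00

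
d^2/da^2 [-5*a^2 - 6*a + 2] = -10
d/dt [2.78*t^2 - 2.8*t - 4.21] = 5.56*t - 2.8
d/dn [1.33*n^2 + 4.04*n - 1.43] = 2.66*n + 4.04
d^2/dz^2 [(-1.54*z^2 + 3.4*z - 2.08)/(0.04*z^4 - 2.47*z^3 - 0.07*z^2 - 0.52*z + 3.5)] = (-0.014784*z^8 + 0.978191999999999*z^7 - 24.240676*z^6 + 130.181976*z^5 - 131.179896*z^4 - 210.075744*z^3 + 337.856136*z^2 - 103.345872*z - 27.498064)/(6.4e-5*z^12 - 0.011856*z^11 + 0.731772*z^10 - 15.030223*z^9 - 0.955545*z^8 - 11.619777*z^7 + 63.493307*z^6 + 1.182792*z^5 + 28.437066*z^4 - 90.148708*z^3 + 0.2667*z^2 - 19.11*z + 42.875)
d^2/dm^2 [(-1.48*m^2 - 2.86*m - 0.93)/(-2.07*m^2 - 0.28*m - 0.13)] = (7.105427357601e-15*m^4 + 22.794012*m^3 + 21.520134*m^2 - 1.383588*m - 0.512886)/(8.869743*m^6 + 3.599316*m^5 + 2.157975*m^4 + 0.47404*m^3 + 0.135525*m^2 + 0.014196*m + 0.002197)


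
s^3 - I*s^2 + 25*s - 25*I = (s - 5*I)*(s - I)*(s + 5*I)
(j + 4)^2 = j^2 + 8*j + 16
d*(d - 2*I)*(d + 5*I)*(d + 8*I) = d^4 + 11*I*d^3 - 14*d^2 + 80*I*d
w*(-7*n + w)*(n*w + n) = -7*n^2*w^2 - 7*n^2*w + n*w^3 + n*w^2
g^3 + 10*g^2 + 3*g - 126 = (g - 3)*(g + 6)*(g + 7)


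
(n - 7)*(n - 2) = n^2 - 9*n + 14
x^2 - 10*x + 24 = (x - 6)*(x - 4)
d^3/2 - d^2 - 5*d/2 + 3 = (d/2 + 1)*(d - 3)*(d - 1)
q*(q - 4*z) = q^2 - 4*q*z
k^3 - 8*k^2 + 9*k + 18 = (k - 6)*(k - 3)*(k + 1)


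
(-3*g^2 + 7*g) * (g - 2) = -3*g^3 + 13*g^2 - 14*g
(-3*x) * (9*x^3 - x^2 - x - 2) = -27*x^4 + 3*x^3 + 3*x^2 + 6*x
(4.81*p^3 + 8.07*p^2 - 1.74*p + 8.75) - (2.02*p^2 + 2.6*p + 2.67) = 4.81*p^3 + 6.05*p^2 - 4.34*p + 6.08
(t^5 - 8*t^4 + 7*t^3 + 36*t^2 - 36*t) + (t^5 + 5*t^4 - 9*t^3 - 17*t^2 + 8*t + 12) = 2*t^5 - 3*t^4 - 2*t^3 + 19*t^2 - 28*t + 12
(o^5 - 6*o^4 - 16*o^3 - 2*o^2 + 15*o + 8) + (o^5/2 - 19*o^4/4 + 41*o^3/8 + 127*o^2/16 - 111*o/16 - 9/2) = 3*o^5/2 - 43*o^4/4 - 87*o^3/8 + 95*o^2/16 + 129*o/16 + 7/2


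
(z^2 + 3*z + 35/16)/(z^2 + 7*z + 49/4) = (16*z^2 + 48*z + 35)/(4*(4*z^2 + 28*z + 49))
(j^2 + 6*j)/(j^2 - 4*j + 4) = j*(j + 6)/(j^2 - 4*j + 4)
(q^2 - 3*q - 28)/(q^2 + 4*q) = (q - 7)/q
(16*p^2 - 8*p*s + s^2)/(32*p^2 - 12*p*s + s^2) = (4*p - s)/(8*p - s)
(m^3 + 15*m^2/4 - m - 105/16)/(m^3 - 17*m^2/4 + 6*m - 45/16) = (4*m^2 + 20*m + 21)/(4*m^2 - 12*m + 9)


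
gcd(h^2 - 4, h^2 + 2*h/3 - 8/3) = h + 2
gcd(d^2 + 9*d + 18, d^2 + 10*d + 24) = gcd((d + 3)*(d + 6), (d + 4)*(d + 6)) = d + 6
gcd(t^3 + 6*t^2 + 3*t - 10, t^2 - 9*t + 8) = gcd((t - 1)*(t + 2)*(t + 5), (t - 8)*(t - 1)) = t - 1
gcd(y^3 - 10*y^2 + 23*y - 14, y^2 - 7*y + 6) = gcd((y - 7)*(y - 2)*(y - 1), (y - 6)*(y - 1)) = y - 1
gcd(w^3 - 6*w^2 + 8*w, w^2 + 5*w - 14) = w - 2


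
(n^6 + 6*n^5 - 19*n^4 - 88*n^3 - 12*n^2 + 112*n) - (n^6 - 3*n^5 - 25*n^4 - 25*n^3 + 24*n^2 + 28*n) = 9*n^5 + 6*n^4 - 63*n^3 - 36*n^2 + 84*n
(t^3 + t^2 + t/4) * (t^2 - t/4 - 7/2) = t^5 + 3*t^4/4 - 7*t^3/2 - 57*t^2/16 - 7*t/8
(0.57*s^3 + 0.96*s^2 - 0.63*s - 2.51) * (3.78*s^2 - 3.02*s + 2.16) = 2.1546*s^5 + 1.9074*s^4 - 4.0494*s^3 - 5.5116*s^2 + 6.2194*s - 5.4216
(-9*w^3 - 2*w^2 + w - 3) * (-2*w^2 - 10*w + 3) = 18*w^5 + 94*w^4 - 9*w^3 - 10*w^2 + 33*w - 9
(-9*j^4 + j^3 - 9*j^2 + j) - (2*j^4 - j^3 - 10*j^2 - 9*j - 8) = -11*j^4 + 2*j^3 + j^2 + 10*j + 8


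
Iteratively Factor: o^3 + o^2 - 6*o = (o + 3)*(o^2 - 2*o) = o*(o + 3)*(o - 2)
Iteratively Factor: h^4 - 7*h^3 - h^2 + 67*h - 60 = (h - 5)*(h^3 - 2*h^2 - 11*h + 12) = (h - 5)*(h + 3)*(h^2 - 5*h + 4) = (h - 5)*(h - 1)*(h + 3)*(h - 4)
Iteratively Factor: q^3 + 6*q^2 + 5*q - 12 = (q - 1)*(q^2 + 7*q + 12) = (q - 1)*(q + 4)*(q + 3)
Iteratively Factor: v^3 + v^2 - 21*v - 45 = (v + 3)*(v^2 - 2*v - 15) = (v - 5)*(v + 3)*(v + 3)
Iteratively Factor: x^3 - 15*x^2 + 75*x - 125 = (x - 5)*(x^2 - 10*x + 25) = (x - 5)^2*(x - 5)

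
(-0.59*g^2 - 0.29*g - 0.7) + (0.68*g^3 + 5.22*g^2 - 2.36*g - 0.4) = 0.68*g^3 + 4.63*g^2 - 2.65*g - 1.1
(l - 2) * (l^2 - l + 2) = l^3 - 3*l^2 + 4*l - 4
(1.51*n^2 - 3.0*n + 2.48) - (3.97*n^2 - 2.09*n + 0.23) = -2.46*n^2 - 0.91*n + 2.25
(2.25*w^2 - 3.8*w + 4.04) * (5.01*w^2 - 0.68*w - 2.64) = 11.2725*w^4 - 20.568*w^3 + 16.8844*w^2 + 7.2848*w - 10.6656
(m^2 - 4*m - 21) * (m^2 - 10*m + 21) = m^4 - 14*m^3 + 40*m^2 + 126*m - 441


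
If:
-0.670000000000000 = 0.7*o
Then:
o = -0.96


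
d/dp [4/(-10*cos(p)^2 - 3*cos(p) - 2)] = -4*(20*cos(p) + 3)*sin(p)/(10*cos(p)^2 + 3*cos(p) + 2)^2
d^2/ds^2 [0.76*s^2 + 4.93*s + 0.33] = 1.52000000000000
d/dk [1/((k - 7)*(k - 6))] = (13 - 2*k)/(k^4 - 26*k^3 + 253*k^2 - 1092*k + 1764)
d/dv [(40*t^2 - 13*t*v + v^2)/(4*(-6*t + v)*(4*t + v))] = t*(392*t^2 - 128*t*v + 11*v^2)/(4*(576*t^4 + 96*t^3*v - 44*t^2*v^2 - 4*t*v^3 + v^4))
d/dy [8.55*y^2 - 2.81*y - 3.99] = 17.1*y - 2.81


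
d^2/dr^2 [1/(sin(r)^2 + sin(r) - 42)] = (-4*sin(r)^4 - 3*sin(r)^3 - 163*sin(r)^2 - 36*sin(r) + 86)/(sin(r)^2 + sin(r) - 42)^3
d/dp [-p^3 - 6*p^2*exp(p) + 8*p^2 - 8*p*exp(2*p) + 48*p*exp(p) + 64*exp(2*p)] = -6*p^2*exp(p) - 3*p^2 - 16*p*exp(2*p) + 36*p*exp(p) + 16*p + 120*exp(2*p) + 48*exp(p)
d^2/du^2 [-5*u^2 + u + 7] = -10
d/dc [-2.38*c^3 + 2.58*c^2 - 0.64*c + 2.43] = -7.14*c^2 + 5.16*c - 0.64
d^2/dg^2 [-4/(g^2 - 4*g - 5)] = 8*(-g^2 + 4*g + 4*(g - 2)^2 + 5)/(-g^2 + 4*g + 5)^3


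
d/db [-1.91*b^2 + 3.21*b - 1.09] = 3.21 - 3.82*b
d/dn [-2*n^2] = -4*n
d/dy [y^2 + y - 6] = 2*y + 1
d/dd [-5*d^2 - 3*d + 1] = -10*d - 3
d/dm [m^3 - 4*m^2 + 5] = m*(3*m - 8)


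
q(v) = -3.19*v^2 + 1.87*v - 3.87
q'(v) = 1.87 - 6.38*v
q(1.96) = -12.46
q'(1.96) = -10.63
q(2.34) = -16.96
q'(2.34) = -13.06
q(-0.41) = -5.17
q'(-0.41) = 4.49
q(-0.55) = -5.86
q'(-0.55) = 5.38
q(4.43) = -58.19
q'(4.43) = -26.39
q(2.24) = -15.69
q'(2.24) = -12.42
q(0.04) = -3.80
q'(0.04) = 1.61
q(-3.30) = -44.78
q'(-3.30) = 22.92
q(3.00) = -26.97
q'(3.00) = -17.27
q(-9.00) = -279.09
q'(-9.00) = 59.29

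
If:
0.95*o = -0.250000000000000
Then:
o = -0.26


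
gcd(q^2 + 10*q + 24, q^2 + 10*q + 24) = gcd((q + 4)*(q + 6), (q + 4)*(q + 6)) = q^2 + 10*q + 24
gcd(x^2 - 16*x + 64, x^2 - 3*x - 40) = x - 8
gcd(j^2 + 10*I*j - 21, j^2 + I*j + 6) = j + 3*I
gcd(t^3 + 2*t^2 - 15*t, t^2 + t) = t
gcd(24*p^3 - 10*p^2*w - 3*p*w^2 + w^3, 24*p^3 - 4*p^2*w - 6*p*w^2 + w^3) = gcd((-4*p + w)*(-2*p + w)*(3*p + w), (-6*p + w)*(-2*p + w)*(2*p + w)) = 2*p - w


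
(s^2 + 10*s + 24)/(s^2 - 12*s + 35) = (s^2 + 10*s + 24)/(s^2 - 12*s + 35)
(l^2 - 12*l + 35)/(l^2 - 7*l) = (l - 5)/l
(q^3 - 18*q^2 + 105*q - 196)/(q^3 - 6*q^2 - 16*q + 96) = (q^2 - 14*q + 49)/(q^2 - 2*q - 24)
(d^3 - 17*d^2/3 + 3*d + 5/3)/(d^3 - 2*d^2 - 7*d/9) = 3*(d^2 - 6*d + 5)/(d*(3*d - 7))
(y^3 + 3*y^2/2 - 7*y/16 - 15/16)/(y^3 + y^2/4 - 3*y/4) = (y + 5/4)/y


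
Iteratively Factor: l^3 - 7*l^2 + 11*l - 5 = (l - 5)*(l^2 - 2*l + 1) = (l - 5)*(l - 1)*(l - 1)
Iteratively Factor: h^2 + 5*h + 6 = (h + 3)*(h + 2)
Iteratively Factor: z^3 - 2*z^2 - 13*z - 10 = (z - 5)*(z^2 + 3*z + 2) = (z - 5)*(z + 1)*(z + 2)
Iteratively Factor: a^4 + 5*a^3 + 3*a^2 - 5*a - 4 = (a + 1)*(a^3 + 4*a^2 - a - 4) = (a + 1)^2*(a^2 + 3*a - 4) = (a + 1)^2*(a + 4)*(a - 1)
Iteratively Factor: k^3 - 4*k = (k - 2)*(k^2 + 2*k) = k*(k - 2)*(k + 2)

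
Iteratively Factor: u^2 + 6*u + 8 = (u + 2)*(u + 4)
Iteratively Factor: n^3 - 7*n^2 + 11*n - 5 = (n - 5)*(n^2 - 2*n + 1) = (n - 5)*(n - 1)*(n - 1)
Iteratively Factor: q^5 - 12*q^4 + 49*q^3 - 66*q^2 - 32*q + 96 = (q - 3)*(q^4 - 9*q^3 + 22*q^2 - 32) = (q - 4)*(q - 3)*(q^3 - 5*q^2 + 2*q + 8) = (q - 4)*(q - 3)*(q + 1)*(q^2 - 6*q + 8) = (q - 4)^2*(q - 3)*(q + 1)*(q - 2)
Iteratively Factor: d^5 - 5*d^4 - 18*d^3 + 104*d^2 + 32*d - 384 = (d + 2)*(d^4 - 7*d^3 - 4*d^2 + 112*d - 192) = (d - 4)*(d + 2)*(d^3 - 3*d^2 - 16*d + 48) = (d - 4)*(d - 3)*(d + 2)*(d^2 - 16) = (d - 4)^2*(d - 3)*(d + 2)*(d + 4)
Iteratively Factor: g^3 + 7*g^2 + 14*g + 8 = (g + 1)*(g^2 + 6*g + 8) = (g + 1)*(g + 2)*(g + 4)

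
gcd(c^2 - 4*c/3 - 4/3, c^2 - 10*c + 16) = c - 2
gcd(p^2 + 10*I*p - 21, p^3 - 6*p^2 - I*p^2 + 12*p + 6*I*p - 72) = p + 3*I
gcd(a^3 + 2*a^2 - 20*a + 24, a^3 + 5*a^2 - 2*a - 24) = a - 2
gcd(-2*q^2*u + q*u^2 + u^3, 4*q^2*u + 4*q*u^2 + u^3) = 2*q*u + u^2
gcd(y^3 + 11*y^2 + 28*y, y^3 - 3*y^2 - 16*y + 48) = y + 4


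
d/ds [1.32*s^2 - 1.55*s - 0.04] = 2.64*s - 1.55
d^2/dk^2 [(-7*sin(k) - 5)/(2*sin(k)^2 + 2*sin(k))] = (7*sin(k) + 6 - 5/sin(k) - 20/sin(k)^2 - 10/sin(k)^3)/(2*(sin(k) + 1)^2)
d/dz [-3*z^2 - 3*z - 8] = -6*z - 3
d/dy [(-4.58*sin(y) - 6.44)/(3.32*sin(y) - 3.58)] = 37.7772*cos(y)/(3.32*sin(y) - 3.58)^2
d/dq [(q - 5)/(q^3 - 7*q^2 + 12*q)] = (q*(q^2 - 7*q + 12) - (q - 5)*(3*q^2 - 14*q + 12))/(q^2*(q^2 - 7*q + 12)^2)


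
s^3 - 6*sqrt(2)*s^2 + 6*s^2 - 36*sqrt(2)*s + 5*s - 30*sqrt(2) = (s + 1)*(s + 5)*(s - 6*sqrt(2))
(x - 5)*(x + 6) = x^2 + x - 30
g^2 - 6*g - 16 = (g - 8)*(g + 2)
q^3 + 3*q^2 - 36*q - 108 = (q - 6)*(q + 3)*(q + 6)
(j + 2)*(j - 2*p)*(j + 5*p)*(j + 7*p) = j^4 + 10*j^3*p + 2*j^3 + 11*j^2*p^2 + 20*j^2*p - 70*j*p^3 + 22*j*p^2 - 140*p^3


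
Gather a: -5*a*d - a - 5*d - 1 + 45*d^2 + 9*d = a*(-5*d - 1) + 45*d^2 + 4*d - 1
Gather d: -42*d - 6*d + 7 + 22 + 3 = 32 - 48*d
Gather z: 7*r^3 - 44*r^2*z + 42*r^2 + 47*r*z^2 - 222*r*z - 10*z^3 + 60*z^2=7*r^3 + 42*r^2 - 10*z^3 + z^2*(47*r + 60) + z*(-44*r^2 - 222*r)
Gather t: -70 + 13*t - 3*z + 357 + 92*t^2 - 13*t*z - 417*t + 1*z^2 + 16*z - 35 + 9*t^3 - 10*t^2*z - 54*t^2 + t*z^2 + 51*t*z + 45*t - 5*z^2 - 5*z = 9*t^3 + t^2*(38 - 10*z) + t*(z^2 + 38*z - 359) - 4*z^2 + 8*z + 252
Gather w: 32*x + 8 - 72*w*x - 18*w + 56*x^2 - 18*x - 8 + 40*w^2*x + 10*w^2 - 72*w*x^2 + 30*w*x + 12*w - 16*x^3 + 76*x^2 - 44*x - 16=w^2*(40*x + 10) + w*(-72*x^2 - 42*x - 6) - 16*x^3 + 132*x^2 - 30*x - 16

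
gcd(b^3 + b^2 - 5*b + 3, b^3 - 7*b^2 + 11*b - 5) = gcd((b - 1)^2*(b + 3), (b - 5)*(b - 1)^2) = b^2 - 2*b + 1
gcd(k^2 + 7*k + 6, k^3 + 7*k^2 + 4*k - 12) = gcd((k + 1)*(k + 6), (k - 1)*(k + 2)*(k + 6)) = k + 6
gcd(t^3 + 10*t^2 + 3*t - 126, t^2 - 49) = t + 7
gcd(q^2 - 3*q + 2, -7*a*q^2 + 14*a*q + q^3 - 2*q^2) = q - 2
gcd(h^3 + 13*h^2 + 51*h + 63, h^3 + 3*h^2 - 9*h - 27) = h^2 + 6*h + 9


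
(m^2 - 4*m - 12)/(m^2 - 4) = (m - 6)/(m - 2)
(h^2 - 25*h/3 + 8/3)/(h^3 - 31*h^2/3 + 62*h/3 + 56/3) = (3*h^2 - 25*h + 8)/(3*h^3 - 31*h^2 + 62*h + 56)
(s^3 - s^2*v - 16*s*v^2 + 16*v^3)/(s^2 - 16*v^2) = s - v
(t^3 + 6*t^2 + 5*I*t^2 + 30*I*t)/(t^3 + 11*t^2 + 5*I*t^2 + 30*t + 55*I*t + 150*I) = t/(t + 5)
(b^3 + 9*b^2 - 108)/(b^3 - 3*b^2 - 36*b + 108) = (b + 6)/(b - 6)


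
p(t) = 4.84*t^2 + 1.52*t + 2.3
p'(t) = 9.68*t + 1.52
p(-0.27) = 2.24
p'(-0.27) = -1.09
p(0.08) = 2.45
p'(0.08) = 2.29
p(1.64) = 17.81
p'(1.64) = 17.40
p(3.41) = 63.76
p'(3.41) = 34.53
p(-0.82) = 4.31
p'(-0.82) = -6.42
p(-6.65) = 206.23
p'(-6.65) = -62.85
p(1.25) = 11.76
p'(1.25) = 13.62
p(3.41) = 63.76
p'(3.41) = 34.53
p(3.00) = 50.42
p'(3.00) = 30.56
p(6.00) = 185.66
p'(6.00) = 59.60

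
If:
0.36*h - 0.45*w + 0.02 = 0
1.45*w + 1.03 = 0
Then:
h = -0.94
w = -0.71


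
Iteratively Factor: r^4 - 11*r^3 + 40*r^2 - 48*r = (r - 4)*(r^3 - 7*r^2 + 12*r) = (r - 4)*(r - 3)*(r^2 - 4*r) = (r - 4)^2*(r - 3)*(r)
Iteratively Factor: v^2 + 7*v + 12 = (v + 3)*(v + 4)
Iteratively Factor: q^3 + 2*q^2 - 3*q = (q + 3)*(q^2 - q) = q*(q + 3)*(q - 1)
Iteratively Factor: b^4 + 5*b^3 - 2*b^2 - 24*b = (b + 4)*(b^3 + b^2 - 6*b) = b*(b + 4)*(b^2 + b - 6) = b*(b + 3)*(b + 4)*(b - 2)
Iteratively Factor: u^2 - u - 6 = (u + 2)*(u - 3)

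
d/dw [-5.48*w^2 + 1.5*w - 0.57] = 1.5 - 10.96*w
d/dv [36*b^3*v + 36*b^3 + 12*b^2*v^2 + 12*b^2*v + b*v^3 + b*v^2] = b*(36*b^2 + 24*b*v + 12*b + 3*v^2 + 2*v)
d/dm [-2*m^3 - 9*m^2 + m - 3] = -6*m^2 - 18*m + 1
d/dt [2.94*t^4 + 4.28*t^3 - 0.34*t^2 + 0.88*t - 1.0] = 11.76*t^3 + 12.84*t^2 - 0.68*t + 0.88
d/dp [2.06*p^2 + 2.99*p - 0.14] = 4.12*p + 2.99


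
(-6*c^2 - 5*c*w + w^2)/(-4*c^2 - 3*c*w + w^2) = (-6*c + w)/(-4*c + w)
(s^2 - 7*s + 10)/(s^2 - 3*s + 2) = (s - 5)/(s - 1)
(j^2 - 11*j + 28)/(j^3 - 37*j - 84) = (j - 4)/(j^2 + 7*j + 12)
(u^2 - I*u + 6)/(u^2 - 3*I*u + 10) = (u - 3*I)/(u - 5*I)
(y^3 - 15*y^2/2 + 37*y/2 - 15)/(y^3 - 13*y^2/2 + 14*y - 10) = (y - 3)/(y - 2)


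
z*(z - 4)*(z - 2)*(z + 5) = z^4 - z^3 - 22*z^2 + 40*z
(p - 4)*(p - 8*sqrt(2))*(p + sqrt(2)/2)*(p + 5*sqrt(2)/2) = p^4 - 5*sqrt(2)*p^3 - 4*p^3 - 91*p^2/2 + 20*sqrt(2)*p^2 - 20*sqrt(2)*p + 182*p + 80*sqrt(2)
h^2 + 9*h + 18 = (h + 3)*(h + 6)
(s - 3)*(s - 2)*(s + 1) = s^3 - 4*s^2 + s + 6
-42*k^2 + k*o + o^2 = (-6*k + o)*(7*k + o)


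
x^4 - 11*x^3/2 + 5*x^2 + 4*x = x*(x - 4)*(x - 2)*(x + 1/2)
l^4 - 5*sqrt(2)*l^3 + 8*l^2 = l^2*(l - 4*sqrt(2))*(l - sqrt(2))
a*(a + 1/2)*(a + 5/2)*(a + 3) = a^4 + 6*a^3 + 41*a^2/4 + 15*a/4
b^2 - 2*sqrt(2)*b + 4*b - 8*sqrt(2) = (b + 4)*(b - 2*sqrt(2))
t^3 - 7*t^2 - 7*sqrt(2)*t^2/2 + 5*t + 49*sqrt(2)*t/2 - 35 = (t - 7)*(t - 5*sqrt(2)/2)*(t - sqrt(2))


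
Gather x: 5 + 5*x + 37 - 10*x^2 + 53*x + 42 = -10*x^2 + 58*x + 84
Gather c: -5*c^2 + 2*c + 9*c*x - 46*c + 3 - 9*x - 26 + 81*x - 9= -5*c^2 + c*(9*x - 44) + 72*x - 32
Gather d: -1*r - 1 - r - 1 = -2*r - 2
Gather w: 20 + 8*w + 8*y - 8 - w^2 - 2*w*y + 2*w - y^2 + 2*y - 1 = -w^2 + w*(10 - 2*y) - y^2 + 10*y + 11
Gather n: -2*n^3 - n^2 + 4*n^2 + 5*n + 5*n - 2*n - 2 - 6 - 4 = -2*n^3 + 3*n^2 + 8*n - 12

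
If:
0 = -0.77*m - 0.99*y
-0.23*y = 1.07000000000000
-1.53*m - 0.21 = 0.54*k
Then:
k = -17.34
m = 5.98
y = -4.65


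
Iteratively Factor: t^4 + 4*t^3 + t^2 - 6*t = (t)*(t^3 + 4*t^2 + t - 6) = t*(t + 2)*(t^2 + 2*t - 3) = t*(t + 2)*(t + 3)*(t - 1)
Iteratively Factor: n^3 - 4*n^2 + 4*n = (n - 2)*(n^2 - 2*n) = n*(n - 2)*(n - 2)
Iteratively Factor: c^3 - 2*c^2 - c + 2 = (c + 1)*(c^2 - 3*c + 2) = (c - 1)*(c + 1)*(c - 2)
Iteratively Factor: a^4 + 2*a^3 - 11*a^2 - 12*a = (a)*(a^3 + 2*a^2 - 11*a - 12) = a*(a + 4)*(a^2 - 2*a - 3) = a*(a - 3)*(a + 4)*(a + 1)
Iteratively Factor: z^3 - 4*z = (z + 2)*(z^2 - 2*z) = z*(z + 2)*(z - 2)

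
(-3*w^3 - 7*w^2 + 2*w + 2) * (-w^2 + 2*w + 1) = 3*w^5 + w^4 - 19*w^3 - 5*w^2 + 6*w + 2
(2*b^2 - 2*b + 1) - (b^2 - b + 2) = b^2 - b - 1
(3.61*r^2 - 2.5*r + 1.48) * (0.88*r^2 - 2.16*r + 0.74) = 3.1768*r^4 - 9.9976*r^3 + 9.3738*r^2 - 5.0468*r + 1.0952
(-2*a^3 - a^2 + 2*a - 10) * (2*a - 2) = -4*a^4 + 2*a^3 + 6*a^2 - 24*a + 20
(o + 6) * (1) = o + 6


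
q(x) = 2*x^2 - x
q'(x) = 4*x - 1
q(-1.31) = 4.74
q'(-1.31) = -6.24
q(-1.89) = 9.03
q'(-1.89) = -8.56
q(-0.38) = 0.67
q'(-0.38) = -2.52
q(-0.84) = 2.25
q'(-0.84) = -4.36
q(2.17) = 7.25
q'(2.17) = 7.68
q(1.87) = 5.12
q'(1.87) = 6.48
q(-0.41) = 0.75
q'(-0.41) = -2.64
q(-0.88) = 2.43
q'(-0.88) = -4.52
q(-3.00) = 21.00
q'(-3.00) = -13.00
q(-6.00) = 78.00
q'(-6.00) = -25.00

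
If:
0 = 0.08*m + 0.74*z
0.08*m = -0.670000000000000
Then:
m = -8.38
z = 0.91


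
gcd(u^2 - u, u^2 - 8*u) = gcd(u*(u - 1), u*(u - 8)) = u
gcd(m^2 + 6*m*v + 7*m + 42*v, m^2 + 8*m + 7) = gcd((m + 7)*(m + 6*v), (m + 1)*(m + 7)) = m + 7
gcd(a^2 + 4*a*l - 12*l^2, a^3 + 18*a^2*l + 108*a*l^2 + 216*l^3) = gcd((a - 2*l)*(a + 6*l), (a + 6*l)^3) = a + 6*l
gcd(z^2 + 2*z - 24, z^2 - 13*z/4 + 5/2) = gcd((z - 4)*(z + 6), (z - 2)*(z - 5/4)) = 1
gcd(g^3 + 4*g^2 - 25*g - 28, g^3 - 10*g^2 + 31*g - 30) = 1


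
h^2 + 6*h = h*(h + 6)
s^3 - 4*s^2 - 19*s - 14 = (s - 7)*(s + 1)*(s + 2)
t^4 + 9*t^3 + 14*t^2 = t^2*(t + 2)*(t + 7)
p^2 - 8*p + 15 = (p - 5)*(p - 3)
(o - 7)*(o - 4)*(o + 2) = o^3 - 9*o^2 + 6*o + 56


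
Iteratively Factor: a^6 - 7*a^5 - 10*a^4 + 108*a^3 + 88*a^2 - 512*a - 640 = (a - 4)*(a^5 - 3*a^4 - 22*a^3 + 20*a^2 + 168*a + 160) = (a - 4)*(a + 2)*(a^4 - 5*a^3 - 12*a^2 + 44*a + 80) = (a - 4)*(a + 2)^2*(a^3 - 7*a^2 + 2*a + 40) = (a - 4)^2*(a + 2)^2*(a^2 - 3*a - 10) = (a - 5)*(a - 4)^2*(a + 2)^2*(a + 2)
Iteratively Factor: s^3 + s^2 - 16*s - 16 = (s - 4)*(s^2 + 5*s + 4) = (s - 4)*(s + 4)*(s + 1)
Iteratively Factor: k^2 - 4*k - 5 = (k + 1)*(k - 5)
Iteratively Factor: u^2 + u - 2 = (u - 1)*(u + 2)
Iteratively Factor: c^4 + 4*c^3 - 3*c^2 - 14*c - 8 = (c + 1)*(c^3 + 3*c^2 - 6*c - 8) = (c + 1)*(c + 4)*(c^2 - c - 2) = (c - 2)*(c + 1)*(c + 4)*(c + 1)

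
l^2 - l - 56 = (l - 8)*(l + 7)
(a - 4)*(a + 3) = a^2 - a - 12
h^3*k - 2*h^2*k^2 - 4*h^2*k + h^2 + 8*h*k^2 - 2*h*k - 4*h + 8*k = (h - 4)*(h - 2*k)*(h*k + 1)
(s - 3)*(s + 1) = s^2 - 2*s - 3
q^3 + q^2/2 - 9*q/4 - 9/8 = (q - 3/2)*(q + 1/2)*(q + 3/2)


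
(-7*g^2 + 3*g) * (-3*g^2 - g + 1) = 21*g^4 - 2*g^3 - 10*g^2 + 3*g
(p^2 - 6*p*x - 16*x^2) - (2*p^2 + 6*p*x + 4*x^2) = -p^2 - 12*p*x - 20*x^2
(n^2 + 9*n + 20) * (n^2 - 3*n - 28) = n^4 + 6*n^3 - 35*n^2 - 312*n - 560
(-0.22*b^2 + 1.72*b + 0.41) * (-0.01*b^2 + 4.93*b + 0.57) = 0.0022*b^4 - 1.1018*b^3 + 8.3501*b^2 + 3.0017*b + 0.2337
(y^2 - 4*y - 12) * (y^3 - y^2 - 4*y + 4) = y^5 - 5*y^4 - 12*y^3 + 32*y^2 + 32*y - 48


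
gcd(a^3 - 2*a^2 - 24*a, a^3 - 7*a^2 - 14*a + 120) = a^2 - 2*a - 24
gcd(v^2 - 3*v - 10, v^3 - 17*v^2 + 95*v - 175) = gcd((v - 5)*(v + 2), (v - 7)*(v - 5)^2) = v - 5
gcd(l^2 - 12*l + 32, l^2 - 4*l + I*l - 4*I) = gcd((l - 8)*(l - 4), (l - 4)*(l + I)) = l - 4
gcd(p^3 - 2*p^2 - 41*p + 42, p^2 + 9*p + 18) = p + 6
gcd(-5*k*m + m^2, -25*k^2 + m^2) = 5*k - m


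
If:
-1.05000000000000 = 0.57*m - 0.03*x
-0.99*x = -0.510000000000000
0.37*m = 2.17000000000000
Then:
No Solution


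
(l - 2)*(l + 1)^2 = l^3 - 3*l - 2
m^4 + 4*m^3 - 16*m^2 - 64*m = m*(m - 4)*(m + 4)^2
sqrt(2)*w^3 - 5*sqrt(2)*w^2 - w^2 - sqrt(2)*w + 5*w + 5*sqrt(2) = (w - 5)*(w - sqrt(2))*(sqrt(2)*w + 1)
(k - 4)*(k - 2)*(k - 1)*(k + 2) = k^4 - 5*k^3 + 20*k - 16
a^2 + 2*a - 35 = (a - 5)*(a + 7)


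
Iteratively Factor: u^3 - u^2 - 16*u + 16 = (u - 1)*(u^2 - 16) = (u - 4)*(u - 1)*(u + 4)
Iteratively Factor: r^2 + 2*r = (r)*(r + 2)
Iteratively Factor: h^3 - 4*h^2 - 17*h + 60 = (h - 5)*(h^2 + h - 12) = (h - 5)*(h - 3)*(h + 4)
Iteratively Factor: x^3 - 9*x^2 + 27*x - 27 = (x - 3)*(x^2 - 6*x + 9) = (x - 3)^2*(x - 3)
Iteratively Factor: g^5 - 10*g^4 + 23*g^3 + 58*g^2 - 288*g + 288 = (g - 4)*(g^4 - 6*g^3 - g^2 + 54*g - 72) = (g - 4)*(g - 3)*(g^3 - 3*g^2 - 10*g + 24) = (g - 4)*(g - 3)*(g + 3)*(g^2 - 6*g + 8) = (g - 4)*(g - 3)*(g - 2)*(g + 3)*(g - 4)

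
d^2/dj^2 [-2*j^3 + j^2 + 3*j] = 2 - 12*j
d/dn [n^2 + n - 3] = 2*n + 1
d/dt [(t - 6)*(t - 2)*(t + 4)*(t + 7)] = 4*t^3 + 9*t^2 - 96*t - 92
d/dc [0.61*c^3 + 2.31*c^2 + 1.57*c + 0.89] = 1.83*c^2 + 4.62*c + 1.57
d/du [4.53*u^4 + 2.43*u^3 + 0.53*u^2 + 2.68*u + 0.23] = 18.12*u^3 + 7.29*u^2 + 1.06*u + 2.68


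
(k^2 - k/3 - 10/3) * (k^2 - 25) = k^4 - k^3/3 - 85*k^2/3 + 25*k/3 + 250/3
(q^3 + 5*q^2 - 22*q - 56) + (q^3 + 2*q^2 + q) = 2*q^3 + 7*q^2 - 21*q - 56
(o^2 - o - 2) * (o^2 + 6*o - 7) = o^4 + 5*o^3 - 15*o^2 - 5*o + 14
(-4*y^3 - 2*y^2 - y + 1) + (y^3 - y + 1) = -3*y^3 - 2*y^2 - 2*y + 2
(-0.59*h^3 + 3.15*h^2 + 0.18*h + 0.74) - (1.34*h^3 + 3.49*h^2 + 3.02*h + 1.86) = -1.93*h^3 - 0.34*h^2 - 2.84*h - 1.12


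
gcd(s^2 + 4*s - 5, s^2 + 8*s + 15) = s + 5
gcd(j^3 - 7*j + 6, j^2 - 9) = j + 3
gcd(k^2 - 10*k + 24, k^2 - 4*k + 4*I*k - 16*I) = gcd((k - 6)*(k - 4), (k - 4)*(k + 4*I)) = k - 4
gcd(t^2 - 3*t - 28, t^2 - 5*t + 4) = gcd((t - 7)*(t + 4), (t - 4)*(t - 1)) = 1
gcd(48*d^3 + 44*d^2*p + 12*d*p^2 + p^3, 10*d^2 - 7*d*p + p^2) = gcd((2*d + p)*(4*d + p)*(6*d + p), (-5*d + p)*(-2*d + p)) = 1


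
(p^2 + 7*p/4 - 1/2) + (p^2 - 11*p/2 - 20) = 2*p^2 - 15*p/4 - 41/2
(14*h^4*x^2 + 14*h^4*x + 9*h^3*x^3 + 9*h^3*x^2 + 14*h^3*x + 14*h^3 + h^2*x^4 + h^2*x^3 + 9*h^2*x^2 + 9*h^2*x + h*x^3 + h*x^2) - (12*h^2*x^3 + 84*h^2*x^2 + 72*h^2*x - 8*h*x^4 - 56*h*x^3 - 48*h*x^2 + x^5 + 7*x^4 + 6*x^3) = 14*h^4*x^2 + 14*h^4*x + 9*h^3*x^3 + 9*h^3*x^2 + 14*h^3*x + 14*h^3 + h^2*x^4 - 11*h^2*x^3 - 75*h^2*x^2 - 63*h^2*x + 8*h*x^4 + 57*h*x^3 + 49*h*x^2 - x^5 - 7*x^4 - 6*x^3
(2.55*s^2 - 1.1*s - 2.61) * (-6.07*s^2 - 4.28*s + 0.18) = -15.4785*s^4 - 4.237*s^3 + 21.0097*s^2 + 10.9728*s - 0.4698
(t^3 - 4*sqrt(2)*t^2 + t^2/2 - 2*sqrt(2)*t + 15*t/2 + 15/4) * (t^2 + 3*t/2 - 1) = t^5 - 4*sqrt(2)*t^4 + 2*t^4 - 8*sqrt(2)*t^3 + 29*t^3/4 + sqrt(2)*t^2 + 29*t^2/2 - 15*t/8 + 2*sqrt(2)*t - 15/4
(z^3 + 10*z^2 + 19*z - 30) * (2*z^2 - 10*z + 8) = 2*z^5 + 10*z^4 - 54*z^3 - 170*z^2 + 452*z - 240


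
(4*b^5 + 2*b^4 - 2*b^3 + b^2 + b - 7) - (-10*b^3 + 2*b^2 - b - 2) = 4*b^5 + 2*b^4 + 8*b^3 - b^2 + 2*b - 5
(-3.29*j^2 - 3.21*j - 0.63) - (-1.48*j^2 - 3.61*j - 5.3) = -1.81*j^2 + 0.4*j + 4.67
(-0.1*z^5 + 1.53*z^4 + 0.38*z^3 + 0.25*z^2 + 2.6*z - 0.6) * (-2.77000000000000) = 0.277*z^5 - 4.2381*z^4 - 1.0526*z^3 - 0.6925*z^2 - 7.202*z + 1.662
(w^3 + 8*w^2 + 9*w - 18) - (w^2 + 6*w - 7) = w^3 + 7*w^2 + 3*w - 11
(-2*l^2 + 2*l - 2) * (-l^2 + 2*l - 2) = 2*l^4 - 6*l^3 + 10*l^2 - 8*l + 4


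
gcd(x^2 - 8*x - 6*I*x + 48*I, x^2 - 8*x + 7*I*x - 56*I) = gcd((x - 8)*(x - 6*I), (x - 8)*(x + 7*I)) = x - 8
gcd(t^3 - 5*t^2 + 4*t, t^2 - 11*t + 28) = t - 4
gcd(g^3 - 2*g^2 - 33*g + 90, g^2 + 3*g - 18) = g^2 + 3*g - 18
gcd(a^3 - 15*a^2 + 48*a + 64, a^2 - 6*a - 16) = a - 8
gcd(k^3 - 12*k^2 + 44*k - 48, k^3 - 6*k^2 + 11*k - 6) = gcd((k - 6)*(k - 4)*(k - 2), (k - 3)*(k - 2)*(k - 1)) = k - 2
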